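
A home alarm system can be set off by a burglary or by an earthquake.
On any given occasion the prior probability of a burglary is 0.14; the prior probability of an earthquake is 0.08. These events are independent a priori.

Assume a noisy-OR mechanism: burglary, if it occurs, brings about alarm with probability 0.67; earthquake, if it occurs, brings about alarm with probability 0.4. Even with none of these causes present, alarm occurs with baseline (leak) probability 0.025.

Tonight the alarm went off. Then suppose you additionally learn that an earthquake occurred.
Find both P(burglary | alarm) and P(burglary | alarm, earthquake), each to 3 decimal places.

Under noisy-OR, P(alarm | causes) = 1 − (1−0.025)·∏(1−qᵢ) over the active causes.
P(alarm) = 0.025·0.86·0.92 + 0.415·0.86·0.08 + 0.67825·0.14·0.92 + 0.80695·0.14·0.08 = 0.019780 + 0.028552 + 0.087359 + 0.009038 = 0.144729
Of this, 0.096397 comes from 0.087359 + 0.009038 (the burglary=true cases).
P(burglary | alarm) = 0.096397 / 0.144729 ≈ 0.666

With the extra evidence:
Weight on burglary=true, given the evidence: 0.80695*0.14 = 0.112973
The normalizing constant is 0.415*0.86 + 0.80695*0.14 = 0.469873
P(burglary | alarm, earthquake) = 0.112973/0.469873 ≈ 0.240
Conditioning on earthquake lowers the posterior on burglary: the classic explaining-away effect in a common-effect structure.

P(burglary | alarm) ≈ 0.666; P(burglary | alarm, earthquake) ≈ 0.240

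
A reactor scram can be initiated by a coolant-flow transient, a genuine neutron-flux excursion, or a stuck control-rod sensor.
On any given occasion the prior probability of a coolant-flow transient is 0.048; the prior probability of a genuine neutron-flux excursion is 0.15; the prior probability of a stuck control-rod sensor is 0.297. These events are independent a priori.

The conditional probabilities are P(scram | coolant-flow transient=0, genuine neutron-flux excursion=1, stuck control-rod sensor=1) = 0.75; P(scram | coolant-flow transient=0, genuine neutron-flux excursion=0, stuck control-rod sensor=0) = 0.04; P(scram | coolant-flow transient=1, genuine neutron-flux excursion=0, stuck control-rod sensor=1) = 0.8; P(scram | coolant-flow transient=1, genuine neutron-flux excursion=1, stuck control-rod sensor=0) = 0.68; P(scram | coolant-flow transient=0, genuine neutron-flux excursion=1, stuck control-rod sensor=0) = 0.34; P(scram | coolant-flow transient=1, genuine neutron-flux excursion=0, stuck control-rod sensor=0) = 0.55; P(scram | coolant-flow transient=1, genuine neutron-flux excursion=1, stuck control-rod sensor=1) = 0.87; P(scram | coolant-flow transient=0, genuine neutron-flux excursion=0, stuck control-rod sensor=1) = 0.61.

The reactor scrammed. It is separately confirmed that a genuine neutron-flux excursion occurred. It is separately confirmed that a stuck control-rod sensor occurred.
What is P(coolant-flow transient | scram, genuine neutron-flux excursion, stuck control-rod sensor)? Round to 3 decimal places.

For the numerator, keep only coolant-flow transient=true terms: 0.87*0.048 = 0.041760
Denominator P(scram | genuine neutron-flux excursion, stuck control-rod sensor): 0.75*0.952 + 0.87*0.048 = 0.755760
P(coolant-flow transient | scram, genuine neutron-flux excursion, stuck control-rod sensor) = 0.041760/0.755760 ≈ 0.055

P(coolant-flow transient | scram, genuine neutron-flux excursion, stuck control-rod sensor) ≈ 0.055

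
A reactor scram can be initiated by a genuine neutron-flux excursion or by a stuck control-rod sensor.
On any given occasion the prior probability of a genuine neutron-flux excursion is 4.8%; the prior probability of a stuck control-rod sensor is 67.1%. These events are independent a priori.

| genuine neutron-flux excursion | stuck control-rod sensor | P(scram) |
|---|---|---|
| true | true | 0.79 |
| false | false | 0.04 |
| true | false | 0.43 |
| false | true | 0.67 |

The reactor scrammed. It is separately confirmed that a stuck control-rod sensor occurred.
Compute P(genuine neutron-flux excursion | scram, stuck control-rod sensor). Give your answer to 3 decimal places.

P(genuine neutron-flux excursion | scram, stuck control-rod sensor) ≈ 0.056

Sum P(scram|·) weighted by the priors over both values of genuine neutron-flux excursion:
  P(scram | stuck control-rod sensor) = 0.67*0.952 + 0.79*0.048
        = 0.637840 + 0.037920 = 0.675760
Keeping only the genuine neutron-flux excursion-present terms gives 0.037920, so
  P(genuine neutron-flux excursion | scram, stuck control-rod sensor) = 0.037920 / 0.675760 ≈ 0.056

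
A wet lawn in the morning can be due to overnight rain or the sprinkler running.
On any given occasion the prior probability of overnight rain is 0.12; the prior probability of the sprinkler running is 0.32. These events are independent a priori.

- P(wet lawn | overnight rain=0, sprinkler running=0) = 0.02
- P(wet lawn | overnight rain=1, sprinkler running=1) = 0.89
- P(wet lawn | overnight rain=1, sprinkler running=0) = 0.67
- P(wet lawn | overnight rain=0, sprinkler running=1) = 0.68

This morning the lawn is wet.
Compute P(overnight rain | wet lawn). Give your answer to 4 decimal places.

P(overnight rain | wet lawn) ≈ 0.3040

Sum P(wet lawn|·) weighted by the priors over the 4 (overnight rain, sprinkler running) configurations:
  P(wet lawn) = 0.02*0.88*0.68 + 0.68*0.88*0.32 + 0.67*0.12*0.68 + 0.89*0.12*0.32
        = 0.011968 + 0.191488 + 0.054672 + 0.034176 = 0.292304
Keeping only the overnight rain-present terms gives 0.088848, so
  P(overnight rain | wet lawn) = 0.088848 / 0.292304 ≈ 0.3040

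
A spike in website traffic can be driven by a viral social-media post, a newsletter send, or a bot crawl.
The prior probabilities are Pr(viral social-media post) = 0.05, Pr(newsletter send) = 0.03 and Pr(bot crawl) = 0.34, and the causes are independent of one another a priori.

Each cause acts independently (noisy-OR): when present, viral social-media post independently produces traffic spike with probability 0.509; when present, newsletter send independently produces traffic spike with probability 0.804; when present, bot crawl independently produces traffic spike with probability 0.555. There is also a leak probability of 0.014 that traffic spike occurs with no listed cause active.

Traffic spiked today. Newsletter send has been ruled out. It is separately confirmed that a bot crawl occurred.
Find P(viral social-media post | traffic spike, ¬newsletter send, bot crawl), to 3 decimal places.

P(viral social-media post | traffic spike, ¬newsletter send, bot crawl) ≈ 0.069

Under noisy-OR, P(traffic spike | causes) = 1 − (1−0.014)·∏(1−qᵢ) over the active causes.
Weight on viral social-media post=true, given the evidence: 0.784564×0.05 = 0.039228
Normalizer over all consistent configurations: 0.56123×0.95 + 0.784564×0.05 = 0.572396
Posterior = 0.039228 / 0.572396 ≈ 0.069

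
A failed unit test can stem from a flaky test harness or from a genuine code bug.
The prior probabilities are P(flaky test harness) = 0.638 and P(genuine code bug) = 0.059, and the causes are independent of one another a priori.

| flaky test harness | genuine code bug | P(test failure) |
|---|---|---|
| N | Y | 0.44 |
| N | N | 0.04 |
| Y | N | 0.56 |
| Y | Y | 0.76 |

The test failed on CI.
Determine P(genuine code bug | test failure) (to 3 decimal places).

P(genuine code bug | test failure) ≈ 0.098

P(test failure) = 0.04×0.362×0.941 + 0.44×0.362×0.059 + 0.56×0.638×0.941 + 0.76×0.638×0.059 = 0.013626 + 0.009398 + 0.336200 + 0.028608 = 0.387832
Of this, 0.038006 comes from 0.009398 + 0.028608 (the genuine code bug=true cases).
P(genuine code bug | test failure) = 0.038006 / 0.387832 ≈ 0.098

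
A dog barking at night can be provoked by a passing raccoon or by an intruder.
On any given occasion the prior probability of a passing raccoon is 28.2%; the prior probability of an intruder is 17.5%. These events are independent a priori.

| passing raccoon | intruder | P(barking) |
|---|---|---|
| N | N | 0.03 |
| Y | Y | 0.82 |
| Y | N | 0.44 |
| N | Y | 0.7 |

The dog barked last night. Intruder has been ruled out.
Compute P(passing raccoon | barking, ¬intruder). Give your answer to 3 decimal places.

P(passing raccoon | barking, ¬intruder) ≈ 0.852

P(barking | ¬intruder) = 0.03×0.718 + 0.44×0.282 = 0.021540 + 0.124080 = 0.145620
The passing raccoon-present share is 0.44×0.282 = 0.124080.
P(passing raccoon | barking, ¬intruder) = 0.124080 / 0.145620 ≈ 0.852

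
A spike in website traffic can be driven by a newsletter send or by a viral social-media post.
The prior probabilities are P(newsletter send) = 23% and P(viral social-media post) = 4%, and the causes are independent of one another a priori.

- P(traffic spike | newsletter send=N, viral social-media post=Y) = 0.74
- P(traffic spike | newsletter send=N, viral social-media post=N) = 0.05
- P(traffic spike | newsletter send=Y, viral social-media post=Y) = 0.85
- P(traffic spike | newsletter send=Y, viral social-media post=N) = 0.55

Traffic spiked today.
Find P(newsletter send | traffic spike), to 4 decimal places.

P(newsletter send | traffic spike) ≈ 0.6839

P(traffic spike) = 0.05×0.77×0.96 + 0.74×0.77×0.04 + 0.55×0.23×0.96 + 0.85×0.23×0.04 = 0.036960 + 0.022792 + 0.121440 + 0.007820 = 0.189012
Of this, 0.129260 comes from 0.121440 + 0.007820 (the newsletter send=true cases).
So P(newsletter send | traffic spike) = 0.129260/0.189012 ≈ 0.6839.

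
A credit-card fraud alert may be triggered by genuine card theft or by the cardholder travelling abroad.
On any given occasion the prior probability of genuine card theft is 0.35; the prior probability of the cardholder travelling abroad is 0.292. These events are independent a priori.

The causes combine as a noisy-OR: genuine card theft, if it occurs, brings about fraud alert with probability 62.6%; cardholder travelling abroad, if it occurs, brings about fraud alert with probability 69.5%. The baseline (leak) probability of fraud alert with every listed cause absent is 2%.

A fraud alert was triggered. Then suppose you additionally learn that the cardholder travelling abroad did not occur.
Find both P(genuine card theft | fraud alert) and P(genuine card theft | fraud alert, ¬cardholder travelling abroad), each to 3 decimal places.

P(genuine card theft | fraud alert) ≈ 0.635; P(genuine card theft | fraud alert, ¬cardholder travelling abroad) ≈ 0.945

Under noisy-OR, P(fraud alert | causes) = 1 − (1−0.02)·∏(1−qᵢ) over the active causes.
Numerator (weight on configurations with genuine card theft): 0.156976 + 0.090775 = 0.247751
Denominator P(fraud alert): 0.02*0.65*0.708 + 0.7011*0.65*0.292 + 0.63348*0.35*0.708 + 0.888211*0.35*0.292 = 0.390024
P(genuine card theft | fraud alert) = 0.247751/0.390024 ≈ 0.635

Now condition on the additional information:
P(fraud alert | ¬cardholder travelling abroad) = 0.02*0.65 + 0.63348*0.35 = 0.013000 + 0.221718 = 0.234718
The genuine card theft-present share is 0.63348*0.35 = 0.221718.
P(genuine card theft | fraud alert, ¬cardholder travelling abroad) = 0.221718 / 0.234718 ≈ 0.945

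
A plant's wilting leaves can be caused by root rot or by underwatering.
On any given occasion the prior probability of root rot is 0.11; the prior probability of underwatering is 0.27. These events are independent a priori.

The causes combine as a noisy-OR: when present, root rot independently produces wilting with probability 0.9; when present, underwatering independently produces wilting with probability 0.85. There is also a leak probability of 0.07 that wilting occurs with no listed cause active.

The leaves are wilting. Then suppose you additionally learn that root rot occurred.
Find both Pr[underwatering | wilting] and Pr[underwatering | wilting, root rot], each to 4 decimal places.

Pr[underwatering | wilting] ≈ 0.6661; Pr[underwatering | wilting, root rot] ≈ 0.2868

Under noisy-OR, P(wilting | causes) = 1 − (1−0.07)·∏(1−qᵢ) over the active causes.
P(wilting) = 0.07*0.89*0.73 + 0.8605*0.89*0.27 + 0.907*0.11*0.73 + 0.98605*0.11*0.27 = 0.045479 + 0.206778 + 0.072832 + 0.029286 = 0.354375
Of this, 0.236064 comes from 0.206778 + 0.029286 (the underwatering=true cases).
So P(underwatering | wilting) = 0.236064/0.354375 ≈ 0.6661.

Now also conditioning on root rot=true:
For the numerator, keep only underwatering=true terms: 0.98605×0.27 = 0.266234
Normalizer over all consistent configurations: 0.907×0.73 + 0.98605×0.27 = 0.928344
P(underwatering | wilting, root rot) = 0.266234/0.928344 ≈ 0.2868
— root rot explains away the evidence for underwatering.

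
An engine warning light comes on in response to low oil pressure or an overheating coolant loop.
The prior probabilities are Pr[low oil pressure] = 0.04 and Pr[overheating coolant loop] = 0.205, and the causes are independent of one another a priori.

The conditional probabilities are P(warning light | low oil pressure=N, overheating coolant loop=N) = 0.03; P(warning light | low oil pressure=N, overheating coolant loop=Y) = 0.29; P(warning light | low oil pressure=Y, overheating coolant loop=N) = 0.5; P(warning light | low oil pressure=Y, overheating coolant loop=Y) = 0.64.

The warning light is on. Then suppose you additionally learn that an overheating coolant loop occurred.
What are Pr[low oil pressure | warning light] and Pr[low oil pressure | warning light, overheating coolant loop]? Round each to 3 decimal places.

Weight on low oil pressure=true, given the evidence: 0.015900 + 0.005248 = 0.021148
Normalizer over all consistent configurations: 0.03·0.96·0.795 + 0.29·0.96·0.205 + 0.5·0.04·0.795 + 0.64·0.04·0.205 = 0.101116
P(low oil pressure | warning light) = 0.021148/0.101116 ≈ 0.209

Now condition on the additional information:
P(warning light | overheating coolant loop) = 0.29·0.96 + 0.64·0.04 = 0.278400 + 0.025600 = 0.304000
Of this, 0.025600 comes from 0.64·0.04 (the low oil pressure=true cases).
P(low oil pressure | warning light, overheating coolant loop) = 0.025600 / 0.304000 ≈ 0.084

Pr[low oil pressure | warning light] ≈ 0.209; Pr[low oil pressure | warning light, overheating coolant loop] ≈ 0.084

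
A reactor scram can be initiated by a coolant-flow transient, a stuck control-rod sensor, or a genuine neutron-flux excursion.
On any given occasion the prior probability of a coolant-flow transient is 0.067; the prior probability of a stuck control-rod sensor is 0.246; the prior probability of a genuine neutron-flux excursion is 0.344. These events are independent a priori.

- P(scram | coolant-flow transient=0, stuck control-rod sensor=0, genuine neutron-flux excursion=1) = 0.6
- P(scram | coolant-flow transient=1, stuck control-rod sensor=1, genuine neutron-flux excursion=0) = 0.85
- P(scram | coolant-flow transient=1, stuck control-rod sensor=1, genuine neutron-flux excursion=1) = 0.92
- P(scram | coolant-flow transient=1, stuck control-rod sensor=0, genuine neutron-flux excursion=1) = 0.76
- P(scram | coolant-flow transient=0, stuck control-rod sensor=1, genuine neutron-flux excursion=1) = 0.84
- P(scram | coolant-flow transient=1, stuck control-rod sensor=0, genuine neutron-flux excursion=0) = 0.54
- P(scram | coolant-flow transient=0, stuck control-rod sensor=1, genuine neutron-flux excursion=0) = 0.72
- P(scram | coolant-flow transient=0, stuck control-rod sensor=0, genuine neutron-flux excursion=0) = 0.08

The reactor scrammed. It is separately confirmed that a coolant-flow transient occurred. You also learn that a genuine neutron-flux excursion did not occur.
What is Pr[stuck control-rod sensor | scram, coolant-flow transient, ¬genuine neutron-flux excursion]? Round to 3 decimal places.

Pr[stuck control-rod sensor | scram, coolant-flow transient, ¬genuine neutron-flux excursion] ≈ 0.339

P(scram | coolant-flow transient, ¬genuine neutron-flux excursion) = 0.54·0.754 + 0.85·0.246 = 0.407160 + 0.209100 = 0.616260
The stuck control-rod sensor-present share is 0.85·0.246 = 0.209100.
Hence the posterior is 0.209100/0.616260 ≈ 0.339.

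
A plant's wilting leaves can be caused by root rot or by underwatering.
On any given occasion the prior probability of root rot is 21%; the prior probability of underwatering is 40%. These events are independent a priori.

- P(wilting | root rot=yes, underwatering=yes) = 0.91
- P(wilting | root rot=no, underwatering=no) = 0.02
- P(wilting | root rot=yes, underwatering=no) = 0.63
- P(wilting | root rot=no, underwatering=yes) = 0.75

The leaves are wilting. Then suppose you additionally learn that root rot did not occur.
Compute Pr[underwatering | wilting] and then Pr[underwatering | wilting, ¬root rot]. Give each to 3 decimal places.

Pr[underwatering | wilting] ≈ 0.779; Pr[underwatering | wilting, ¬root rot] ≈ 0.962

P(wilting) = 0.02*0.79*0.6 + 0.75*0.79*0.4 + 0.63*0.21*0.6 + 0.91*0.21*0.4 = 0.009480 + 0.237000 + 0.079380 + 0.076440 = 0.402300
The underwatering-present share is 0.237000 + 0.076440 = 0.313440.
P(underwatering | wilting) = 0.313440 / 0.402300 ≈ 0.779

Now also conditioning on root rot≠true:
P(wilting | ¬root rot) = 0.02×0.6 + 0.75×0.4 = 0.012000 + 0.300000 = 0.312000
The underwatering-present share is 0.75×0.4 = 0.300000.
So P(underwatering | wilting, ¬root rot) = 0.300000/0.312000 ≈ 0.962.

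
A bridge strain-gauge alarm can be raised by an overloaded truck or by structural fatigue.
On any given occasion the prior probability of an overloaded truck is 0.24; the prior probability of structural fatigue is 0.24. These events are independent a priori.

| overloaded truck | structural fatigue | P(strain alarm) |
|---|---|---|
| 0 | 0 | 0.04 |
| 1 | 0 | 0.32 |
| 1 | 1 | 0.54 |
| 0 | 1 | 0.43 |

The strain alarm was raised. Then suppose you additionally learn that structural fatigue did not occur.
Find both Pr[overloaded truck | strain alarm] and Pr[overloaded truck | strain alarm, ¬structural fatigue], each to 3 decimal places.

For the numerator, keep only overloaded truck=true terms: 0.058368 + 0.031104 = 0.089472
Normalizer over all consistent configurations: 0.04×0.76×0.76 + 0.43×0.76×0.24 + 0.32×0.24×0.76 + 0.54×0.24×0.24 = 0.191008
P(overloaded truck | strain alarm) = 0.089472/0.191008 ≈ 0.468

Now condition on the additional information:
Weight on overloaded truck=true, given the evidence: 0.32×0.24 = 0.076800
Denominator P(strain alarm | ¬structural fatigue): 0.04×0.76 + 0.32×0.24 = 0.107200
P(overloaded truck | strain alarm, ¬structural fatigue) = 0.076800/0.107200 ≈ 0.716
Ruling out structural fatigue raises the posterior on overloaded truck — the flip side of explaining away.

Pr[overloaded truck | strain alarm] ≈ 0.468; Pr[overloaded truck | strain alarm, ¬structural fatigue] ≈ 0.716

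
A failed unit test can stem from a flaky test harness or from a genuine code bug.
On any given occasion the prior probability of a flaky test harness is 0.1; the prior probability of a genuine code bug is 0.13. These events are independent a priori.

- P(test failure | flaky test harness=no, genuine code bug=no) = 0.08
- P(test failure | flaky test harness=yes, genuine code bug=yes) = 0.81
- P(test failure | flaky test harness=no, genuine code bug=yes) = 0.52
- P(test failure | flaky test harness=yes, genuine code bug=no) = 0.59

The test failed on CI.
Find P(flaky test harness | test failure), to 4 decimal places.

P(flaky test harness | test failure) ≈ 0.3338

Enumerate the 4 (flaky test harness, genuine code bug) configurations and weight by the priors:
  P(test failure) = 0.08×0.9×0.87 + 0.52×0.9×0.13 + 0.59×0.1×0.87 + 0.81×0.1×0.13
        = 0.062640 + 0.060840 + 0.051330 + 0.010530 = 0.185340
Keeping only the flaky test harness-present terms gives 0.061860, so
  P(flaky test harness | test failure) = 0.061860 / 0.185340 ≈ 0.3338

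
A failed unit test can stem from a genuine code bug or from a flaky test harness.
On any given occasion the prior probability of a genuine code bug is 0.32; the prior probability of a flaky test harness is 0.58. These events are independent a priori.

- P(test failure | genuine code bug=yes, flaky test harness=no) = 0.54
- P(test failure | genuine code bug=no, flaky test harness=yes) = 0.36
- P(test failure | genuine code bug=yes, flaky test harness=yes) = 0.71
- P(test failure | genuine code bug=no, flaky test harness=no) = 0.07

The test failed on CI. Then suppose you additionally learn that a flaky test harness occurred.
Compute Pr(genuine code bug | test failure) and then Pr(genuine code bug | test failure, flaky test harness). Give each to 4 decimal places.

P(test failure) = 0.07×0.68×0.42 + 0.36×0.68×0.58 + 0.54×0.32×0.42 + 0.71×0.32×0.58 = 0.019992 + 0.141984 + 0.072576 + 0.131776 = 0.366328
Restricting to configurations with genuine code bug present: 0.072576 + 0.131776 = 0.204352.
So P(genuine code bug | test failure) = 0.204352/0.366328 ≈ 0.5578.

Now also conditioning on flaky test harness=true:
P(test failure | flaky test harness) = 0.36×0.68 + 0.71×0.32 = 0.244800 + 0.227200 = 0.472000
Restricting to configurations with genuine code bug present: 0.71×0.32 = 0.227200.
So P(genuine code bug | test failure, flaky test harness) = 0.227200/0.472000 ≈ 0.4814.
Conditioning on flaky test harness lowers the posterior on genuine code bug: the classic explaining-away effect in a common-effect structure.

Pr(genuine code bug | test failure) ≈ 0.5578; Pr(genuine code bug | test failure, flaky test harness) ≈ 0.4814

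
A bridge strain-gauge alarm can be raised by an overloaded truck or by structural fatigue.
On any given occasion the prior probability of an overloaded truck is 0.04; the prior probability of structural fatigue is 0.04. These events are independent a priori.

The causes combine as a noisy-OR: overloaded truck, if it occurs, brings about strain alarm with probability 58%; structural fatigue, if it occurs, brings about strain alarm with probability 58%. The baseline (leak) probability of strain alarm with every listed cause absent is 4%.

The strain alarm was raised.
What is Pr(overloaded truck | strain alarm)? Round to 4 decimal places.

Pr(overloaded truck | strain alarm) ≈ 0.2886

Under noisy-OR, P(strain alarm | causes) = 1 − (1−0.04)·∏(1−qᵢ) over the active causes.
Numerator (weight on configurations with overloaded truck): 0.022917 + 0.001329 = 0.024246
Normalizer over all consistent configurations: 0.04×0.96×0.96 + 0.5968×0.96×0.04 + 0.5968×0.04×0.96 + 0.830656×0.04×0.04 = 0.084027
P(overloaded truck | strain alarm) = 0.024246/0.084027 ≈ 0.2886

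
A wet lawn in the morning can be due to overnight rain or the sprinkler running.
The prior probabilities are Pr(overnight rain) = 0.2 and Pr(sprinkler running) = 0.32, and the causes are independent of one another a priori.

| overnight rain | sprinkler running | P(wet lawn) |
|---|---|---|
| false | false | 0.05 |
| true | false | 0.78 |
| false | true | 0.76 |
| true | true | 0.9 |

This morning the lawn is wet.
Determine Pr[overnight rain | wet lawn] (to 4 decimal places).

Enumerate the 4 (overnight rain, sprinkler running) configurations and weight by the priors:
  P(wet lawn) = 0.05·0.8·0.68 + 0.76·0.8·0.32 + 0.78·0.2·0.68 + 0.9·0.2·0.32
        = 0.027200 + 0.194560 + 0.106080 + 0.057600 = 0.385440
Configurations with overnight rain contribute 0.163680, so
  P(overnight rain | wet lawn) = 0.163680 / 0.385440 ≈ 0.4247

Pr[overnight rain | wet lawn] ≈ 0.4247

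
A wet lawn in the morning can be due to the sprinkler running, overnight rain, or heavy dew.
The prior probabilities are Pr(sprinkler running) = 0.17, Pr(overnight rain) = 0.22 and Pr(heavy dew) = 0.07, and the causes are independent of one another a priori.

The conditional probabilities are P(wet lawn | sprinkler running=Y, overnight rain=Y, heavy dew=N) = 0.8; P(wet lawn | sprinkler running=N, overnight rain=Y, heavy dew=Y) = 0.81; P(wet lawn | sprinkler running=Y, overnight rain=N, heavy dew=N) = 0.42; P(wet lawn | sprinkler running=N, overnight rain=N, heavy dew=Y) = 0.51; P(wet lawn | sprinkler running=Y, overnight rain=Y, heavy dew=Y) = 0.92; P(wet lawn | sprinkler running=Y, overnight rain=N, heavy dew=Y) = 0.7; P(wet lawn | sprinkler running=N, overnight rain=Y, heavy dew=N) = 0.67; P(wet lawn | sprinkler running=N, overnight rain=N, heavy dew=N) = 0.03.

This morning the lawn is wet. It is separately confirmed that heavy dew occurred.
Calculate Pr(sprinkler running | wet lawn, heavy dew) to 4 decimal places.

Weight on sprinkler running=true, given the evidence: 0.092820 + 0.034408 = 0.127228
Normalizer over all consistent configurations: 0.51×0.83×0.78 + 0.81×0.83×0.22 + 0.7×0.17×0.78 + 0.92×0.17×0.22 = 0.605308
P(sprinkler running | wet lawn, heavy dew) = 0.127228/0.605308 ≈ 0.2102

Pr(sprinkler running | wet lawn, heavy dew) ≈ 0.2102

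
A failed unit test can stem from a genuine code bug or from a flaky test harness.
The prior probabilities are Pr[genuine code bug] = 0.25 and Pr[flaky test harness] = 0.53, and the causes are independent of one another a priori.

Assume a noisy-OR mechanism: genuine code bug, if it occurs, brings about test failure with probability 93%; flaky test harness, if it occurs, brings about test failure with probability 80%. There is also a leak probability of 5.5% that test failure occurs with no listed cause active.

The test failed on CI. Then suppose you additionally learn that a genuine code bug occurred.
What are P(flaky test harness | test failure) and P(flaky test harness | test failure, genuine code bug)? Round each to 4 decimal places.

Under noisy-OR, P(test failure | causes) = 1 − (1−0.055)·∏(1−qᵢ) over the active causes.
Weight on flaky test harness=true, given the evidence: 0.322373 + 0.130747 = 0.453120
Denominator P(test failure): 0.055*0.75*0.47 + 0.811*0.75*0.53 + 0.93385*0.25*0.47 + 0.98677*0.25*0.53 = 0.582234
Posterior = 0.453120 / 0.582234 ≈ 0.7782

Now condition on the additional information:
By total probability over both values of flaky test harness:
  P(test failure | genuine code bug) = 0.93385*0.47 + 0.98677*0.53
        = 0.438909 + 0.522988 = 0.961897
The terms with flaky test harness present sum to 0.522988, so
  P(flaky test harness | test failure, genuine code bug) = 0.522988 / 0.961897 ≈ 0.5437
The drop from 0.7782 to 0.5437 is the explaining-away (discounting) effect.

P(flaky test harness | test failure) ≈ 0.7782; P(flaky test harness | test failure, genuine code bug) ≈ 0.5437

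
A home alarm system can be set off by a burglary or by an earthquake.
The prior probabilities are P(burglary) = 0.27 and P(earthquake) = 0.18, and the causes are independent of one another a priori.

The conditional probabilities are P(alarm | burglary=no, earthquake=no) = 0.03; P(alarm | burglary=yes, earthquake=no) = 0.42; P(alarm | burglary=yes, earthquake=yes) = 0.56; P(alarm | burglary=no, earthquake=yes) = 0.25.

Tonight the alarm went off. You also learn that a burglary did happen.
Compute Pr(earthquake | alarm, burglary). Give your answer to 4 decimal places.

Pr(earthquake | alarm, burglary) ≈ 0.2264

By total probability over both values of earthquake:
  P(alarm | burglary) = 0.42·0.82 + 0.56·0.18
        = 0.344400 + 0.100800 = 0.445200
Configurations with earthquake contribute 0.100800, so
  P(earthquake | alarm, burglary) = 0.100800 / 0.445200 ≈ 0.2264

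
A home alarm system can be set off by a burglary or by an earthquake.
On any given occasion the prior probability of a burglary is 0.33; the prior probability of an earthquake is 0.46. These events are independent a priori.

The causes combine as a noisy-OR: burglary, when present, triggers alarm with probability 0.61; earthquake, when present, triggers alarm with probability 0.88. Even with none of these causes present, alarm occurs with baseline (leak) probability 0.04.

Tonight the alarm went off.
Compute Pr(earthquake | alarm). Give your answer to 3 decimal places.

Under noisy-OR, P(alarm | causes) = 1 − (1−0.04)·∏(1−qᵢ) over the active causes.
Enumerate the 4 (burglary, earthquake) configurations and weight by the priors:
  P(alarm) = 0.04*0.67*0.54 + 0.8848*0.67*0.46 + 0.6256*0.33*0.54 + 0.955072*0.33*0.46
        = 0.014472 + 0.272695 + 0.111482 + 0.144980 = 0.543629
The terms with earthquake present sum to 0.417675, so
  P(earthquake | alarm) = 0.417675 / 0.543629 ≈ 0.768

Pr(earthquake | alarm) ≈ 0.768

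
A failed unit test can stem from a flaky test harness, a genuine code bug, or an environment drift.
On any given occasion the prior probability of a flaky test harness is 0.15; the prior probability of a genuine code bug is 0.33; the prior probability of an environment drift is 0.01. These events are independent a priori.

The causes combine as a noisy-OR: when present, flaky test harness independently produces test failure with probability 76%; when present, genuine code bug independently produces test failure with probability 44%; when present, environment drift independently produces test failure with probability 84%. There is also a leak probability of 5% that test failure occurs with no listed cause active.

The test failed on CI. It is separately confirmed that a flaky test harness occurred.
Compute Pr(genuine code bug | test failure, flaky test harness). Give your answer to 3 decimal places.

Under noisy-OR, P(test failure | causes) = 1 − (1−0.05)·∏(1−qᵢ) over the active causes.
Sum P(test failure|·) weighted by the priors over the 4 (genuine code bug, environment drift) configurations:
  P(test failure | flaky test harness) = 0.772×0.67×0.99 + 0.96352×0.67×0.01 + 0.87232×0.33×0.99 + 0.979571×0.33×0.01
        = 0.512068 + 0.006456 + 0.284987 + 0.003233 = 0.806744
Keeping only the genuine code bug-present terms gives 0.288220, so
  P(genuine code bug | test failure, flaky test harness) = 0.288220 / 0.806744 ≈ 0.357

Pr(genuine code bug | test failure, flaky test harness) ≈ 0.357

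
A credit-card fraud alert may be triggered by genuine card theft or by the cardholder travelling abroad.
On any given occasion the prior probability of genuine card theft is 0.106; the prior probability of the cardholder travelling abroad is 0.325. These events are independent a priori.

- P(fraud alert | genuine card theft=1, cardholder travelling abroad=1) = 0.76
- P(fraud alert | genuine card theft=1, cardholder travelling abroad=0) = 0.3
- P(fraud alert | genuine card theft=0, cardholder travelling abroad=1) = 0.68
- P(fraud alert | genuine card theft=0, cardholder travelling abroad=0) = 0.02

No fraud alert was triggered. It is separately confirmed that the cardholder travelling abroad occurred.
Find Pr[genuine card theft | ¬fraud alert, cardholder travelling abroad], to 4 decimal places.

Weight on genuine card theft=true, given the evidence: 0.24*0.106 = 0.025440
Normalizer over all consistent configurations: 0.32*0.894 + 0.24*0.106 = 0.311520
Posterior = 0.025440 / 0.311520 ≈ 0.0817

Pr[genuine card theft | ¬fraud alert, cardholder travelling abroad] ≈ 0.0817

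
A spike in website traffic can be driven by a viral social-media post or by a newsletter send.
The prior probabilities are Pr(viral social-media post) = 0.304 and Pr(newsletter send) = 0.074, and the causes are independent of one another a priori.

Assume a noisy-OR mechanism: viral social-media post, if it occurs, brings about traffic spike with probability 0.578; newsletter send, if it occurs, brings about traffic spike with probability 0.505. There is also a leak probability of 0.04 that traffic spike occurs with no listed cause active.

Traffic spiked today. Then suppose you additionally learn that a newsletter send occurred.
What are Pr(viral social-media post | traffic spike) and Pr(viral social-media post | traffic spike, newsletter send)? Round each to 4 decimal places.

Under noisy-OR, P(traffic spike | causes) = 1 − (1−0.04)·∏(1−qᵢ) over the active causes.
P(traffic spike) = 0.04·0.696·0.926 + 0.5248·0.696·0.074 + 0.59488·0.304·0.926 + 0.799466·0.304·0.074 = 0.025780 + 0.027029 + 0.167461 + 0.017985 = 0.238255
Of this, 0.185446 comes from 0.167461 + 0.017985 (the viral social-media post=true cases).
So P(viral social-media post | traffic spike) = 0.185446/0.238255 ≈ 0.7784.

Now also conditioning on newsletter send=true:
P(traffic spike | newsletter send) = 0.5248·0.696 + 0.799466·0.304 = 0.365261 + 0.243038 = 0.608299
Restricting to configurations with viral social-media post present: 0.799466·0.304 = 0.243038.
Hence the posterior is 0.243038/0.608299 ≈ 0.3995.
This is intercausal reasoning (explaining away): once newsletter send accounts for the traffic spike, viral social-media post becomes less likely.

Pr(viral social-media post | traffic spike) ≈ 0.7784; Pr(viral social-media post | traffic spike, newsletter send) ≈ 0.3995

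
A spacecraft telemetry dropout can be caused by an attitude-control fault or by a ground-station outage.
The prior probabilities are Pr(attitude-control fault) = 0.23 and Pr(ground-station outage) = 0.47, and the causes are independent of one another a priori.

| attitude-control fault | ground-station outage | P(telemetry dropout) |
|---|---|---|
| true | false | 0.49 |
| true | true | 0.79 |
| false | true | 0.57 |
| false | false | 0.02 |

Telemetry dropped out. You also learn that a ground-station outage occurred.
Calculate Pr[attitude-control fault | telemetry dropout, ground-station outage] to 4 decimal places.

Sum P(telemetry dropout|·) weighted by the priors over both values of attitude-control fault:
  P(telemetry dropout | ground-station outage) = 0.57*0.77 + 0.79*0.23
        = 0.438900 + 0.181700 = 0.620600
Keeping only the attitude-control fault-present terms gives 0.181700, so
  P(attitude-control fault | telemetry dropout, ground-station outage) = 0.181700 / 0.620600 ≈ 0.2928

Pr[attitude-control fault | telemetry dropout, ground-station outage] ≈ 0.2928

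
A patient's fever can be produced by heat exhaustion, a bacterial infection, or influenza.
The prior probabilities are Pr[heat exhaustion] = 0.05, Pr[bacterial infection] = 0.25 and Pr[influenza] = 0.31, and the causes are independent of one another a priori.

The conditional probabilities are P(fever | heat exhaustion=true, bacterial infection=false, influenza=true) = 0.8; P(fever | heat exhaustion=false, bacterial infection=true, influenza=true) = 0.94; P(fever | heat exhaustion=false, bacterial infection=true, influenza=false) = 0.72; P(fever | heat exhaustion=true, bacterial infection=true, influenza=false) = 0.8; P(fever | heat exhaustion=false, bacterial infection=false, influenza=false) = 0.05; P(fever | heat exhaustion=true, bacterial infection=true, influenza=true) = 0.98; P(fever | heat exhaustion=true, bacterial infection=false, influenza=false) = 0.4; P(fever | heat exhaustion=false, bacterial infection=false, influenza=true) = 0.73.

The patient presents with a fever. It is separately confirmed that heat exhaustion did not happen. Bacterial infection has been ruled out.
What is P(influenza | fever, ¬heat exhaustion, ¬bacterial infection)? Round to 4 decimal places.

P(influenza | fever, ¬heat exhaustion, ¬bacterial infection) ≈ 0.8677

For the numerator, keep only influenza=true terms: 0.73·0.31 = 0.226300
The normalizing constant is 0.05·0.69 + 0.73·0.31 = 0.260800
Posterior = 0.226300 / 0.260800 ≈ 0.8677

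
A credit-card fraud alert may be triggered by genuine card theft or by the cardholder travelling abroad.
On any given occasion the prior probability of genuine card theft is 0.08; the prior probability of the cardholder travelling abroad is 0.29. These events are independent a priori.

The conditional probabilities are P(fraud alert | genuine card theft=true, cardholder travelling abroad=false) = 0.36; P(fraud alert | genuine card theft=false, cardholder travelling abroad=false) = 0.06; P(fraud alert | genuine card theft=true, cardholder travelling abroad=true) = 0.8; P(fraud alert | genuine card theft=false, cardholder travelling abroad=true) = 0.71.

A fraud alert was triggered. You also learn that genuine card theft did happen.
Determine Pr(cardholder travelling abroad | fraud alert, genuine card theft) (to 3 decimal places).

Pr(cardholder travelling abroad | fraud alert, genuine card theft) ≈ 0.476

Weight on cardholder travelling abroad=true, given the evidence: 0.8·0.29 = 0.232000
Normalizer over all consistent configurations: 0.36·0.71 + 0.8·0.29 = 0.487600
P(cardholder travelling abroad | fraud alert, genuine card theft) = 0.232000/0.487600 ≈ 0.476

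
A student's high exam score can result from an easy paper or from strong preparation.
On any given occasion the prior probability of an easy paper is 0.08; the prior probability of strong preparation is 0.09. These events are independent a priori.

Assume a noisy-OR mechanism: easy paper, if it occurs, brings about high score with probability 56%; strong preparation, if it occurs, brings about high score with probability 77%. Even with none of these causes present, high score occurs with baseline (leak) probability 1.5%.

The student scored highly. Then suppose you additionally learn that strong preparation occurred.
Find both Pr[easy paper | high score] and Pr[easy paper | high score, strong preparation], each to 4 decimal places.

Pr[easy paper | high score] ≈ 0.3839; Pr[easy paper | high score, strong preparation] ≈ 0.0919

Under noisy-OR, P(high score | causes) = 1 − (1−0.015)·∏(1−qᵢ) over the active causes.
Sum P(high score|·) weighted by the priors over the 4 (easy paper, strong preparation) configurations:
  P(high score) = 0.015*0.92*0.91 + 0.77345*0.92*0.09 + 0.5666*0.08*0.91 + 0.900318*0.08*0.09
        = 0.012558 + 0.064042 + 0.041248 + 0.006482 = 0.124330
Keeping only the easy paper-present terms gives 0.047730, so
  P(easy paper | high score) = 0.047730 / 0.124330 ≈ 0.3839

With the extra evidence:
Numerator (weight on configurations with easy paper): 0.900318·0.08 = 0.072025
Denominator P(high score | strong preparation): 0.77345·0.92 + 0.900318·0.08 = 0.783599
Posterior = 0.072025 / 0.783599 ≈ 0.0919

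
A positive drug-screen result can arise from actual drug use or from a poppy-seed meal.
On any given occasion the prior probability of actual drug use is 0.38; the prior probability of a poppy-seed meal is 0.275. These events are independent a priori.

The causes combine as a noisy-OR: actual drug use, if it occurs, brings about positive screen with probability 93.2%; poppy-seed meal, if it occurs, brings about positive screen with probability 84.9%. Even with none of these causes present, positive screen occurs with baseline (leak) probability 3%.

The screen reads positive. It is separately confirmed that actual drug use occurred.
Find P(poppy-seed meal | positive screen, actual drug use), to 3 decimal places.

P(poppy-seed meal | positive screen, actual drug use) ≈ 0.287

Under noisy-OR, P(positive screen | causes) = 1 − (1−0.03)·∏(1−qᵢ) over the active causes.
P(positive screen | actual drug use) = 0.93404·0.725 + 0.99004·0.275 = 0.677179 + 0.272261 = 0.949440
Of this, 0.272261 comes from 0.99004·0.275 (the poppy-seed meal=true cases).
Hence the posterior is 0.272261/0.949440 ≈ 0.287.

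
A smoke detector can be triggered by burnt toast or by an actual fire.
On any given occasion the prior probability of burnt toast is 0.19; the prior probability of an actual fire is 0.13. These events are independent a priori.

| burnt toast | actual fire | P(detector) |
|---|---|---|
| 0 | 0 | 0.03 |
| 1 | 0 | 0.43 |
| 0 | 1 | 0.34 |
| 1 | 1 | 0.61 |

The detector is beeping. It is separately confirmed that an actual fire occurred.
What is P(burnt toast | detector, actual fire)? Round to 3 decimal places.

Numerator (weight on configurations with burnt toast): 0.61·0.19 = 0.115900
The normalizing constant is 0.34·0.81 + 0.61·0.19 = 0.391300
Posterior = 0.115900 / 0.391300 ≈ 0.296

P(burnt toast | detector, actual fire) ≈ 0.296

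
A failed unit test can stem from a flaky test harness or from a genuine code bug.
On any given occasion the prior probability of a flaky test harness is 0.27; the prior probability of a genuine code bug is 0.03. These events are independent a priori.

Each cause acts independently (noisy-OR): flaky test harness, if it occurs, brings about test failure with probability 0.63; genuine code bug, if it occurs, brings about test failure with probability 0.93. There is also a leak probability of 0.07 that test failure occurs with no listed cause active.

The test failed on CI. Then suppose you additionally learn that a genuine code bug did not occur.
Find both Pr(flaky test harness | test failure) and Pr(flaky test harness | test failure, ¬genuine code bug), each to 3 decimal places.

Under noisy-OR, P(test failure | causes) = 1 − (1−0.07)·∏(1−qᵢ) over the active causes.
For the numerator, keep only flaky test harness=true terms: 0.171780 + 0.007905 = 0.179685
The normalizing constant is 0.07·0.73·0.97 + 0.9349·0.73·0.03 + 0.6559·0.27·0.97 + 0.975913·0.27·0.03 = 0.249726
Posterior = 0.179685 / 0.249726 ≈ 0.720

Now condition on the additional information:
P(test failure | ¬genuine code bug) = 0.07×0.73 + 0.6559×0.27 = 0.051100 + 0.177093 = 0.228193
Restricting to configurations with flaky test harness present: 0.6559×0.27 = 0.177093.
So P(flaky test harness | test failure, ¬genuine code bug) = 0.177093/0.228193 ≈ 0.776.
Ruling out genuine code bug raises the posterior on flaky test harness — the flip side of explaining away.

Pr(flaky test harness | test failure) ≈ 0.720; Pr(flaky test harness | test failure, ¬genuine code bug) ≈ 0.776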